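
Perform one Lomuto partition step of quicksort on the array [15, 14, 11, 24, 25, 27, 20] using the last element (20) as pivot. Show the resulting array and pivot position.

Lomuto partition with pivot = 20:

Initial array: [15, 14, 11, 24, 25, 27, 20]

arr[0]=15 <= 20: swap with position 0, array becomes [15, 14, 11, 24, 25, 27, 20]
arr[1]=14 <= 20: swap with position 1, array becomes [15, 14, 11, 24, 25, 27, 20]
arr[2]=11 <= 20: swap with position 2, array becomes [15, 14, 11, 24, 25, 27, 20]
arr[3]=24 > 20: no swap
arr[4]=25 > 20: no swap
arr[5]=27 > 20: no swap

Place pivot at position 3: [15, 14, 11, 20, 25, 27, 24]
Pivot position: 3

After partitioning with pivot 20, the array becomes [15, 14, 11, 20, 25, 27, 24]. The pivot is placed at index 3. All elements to the left of the pivot are <= 20, and all elements to the right are > 20.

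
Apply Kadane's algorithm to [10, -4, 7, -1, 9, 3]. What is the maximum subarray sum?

Using Kadane's algorithm on [10, -4, 7, -1, 9, 3]:

Scanning through the array:
Position 1 (value -4): max_ending_here = 6, max_so_far = 10
Position 2 (value 7): max_ending_here = 13, max_so_far = 13
Position 3 (value -1): max_ending_here = 12, max_so_far = 13
Position 4 (value 9): max_ending_here = 21, max_so_far = 21
Position 5 (value 3): max_ending_here = 24, max_so_far = 24

Maximum subarray: [10, -4, 7, -1, 9, 3]
Maximum sum: 24

The maximum subarray is [10, -4, 7, -1, 9, 3] with sum 24. This subarray runs from index 0 to index 5.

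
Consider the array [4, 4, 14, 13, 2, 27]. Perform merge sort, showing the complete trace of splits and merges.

Merge sort trace:

Split: [4, 4, 14, 13, 2, 27] -> [4, 4, 14] and [13, 2, 27]
  Split: [4, 4, 14] -> [4] and [4, 14]
    Split: [4, 14] -> [4] and [14]
    Merge: [4] + [14] -> [4, 14]
  Merge: [4] + [4, 14] -> [4, 4, 14]
  Split: [13, 2, 27] -> [13] and [2, 27]
    Split: [2, 27] -> [2] and [27]
    Merge: [2] + [27] -> [2, 27]
  Merge: [13] + [2, 27] -> [2, 13, 27]
Merge: [4, 4, 14] + [2, 13, 27] -> [2, 4, 4, 13, 14, 27]

Final sorted array: [2, 4, 4, 13, 14, 27]

The merge sort proceeds by recursively splitting the array and merging sorted halves.
After all merges, the sorted array is [2, 4, 4, 13, 14, 27].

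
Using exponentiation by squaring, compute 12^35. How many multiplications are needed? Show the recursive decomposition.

Computing 12^35 by squaring (build up from 12^1; each line after the first costs one multiplication):

12^1 = 12
12^2 = (12^1)^2 = 12^2 = 144
12^4 = (12^2)^2 = 144^2 = 20736
12^8 = (12^4)^2 = 20736^2 = 429981696
12^16 = (12^8)^2 = 429981696^2 = 184884258895036416
12^17 = 12 * 12^16 = 12 * 184884258895036416 = 2218611106740436992
12^34 = (12^17)^2 = 2218611106740436992^2 = 4922235242952026704037113243122008064
12^35 = 12 * 12^34 = 12 * 4922235242952026704037113243122008064 = 59066822915424320448445358917464096768

Result: 59066822915424320448445358917464096768
Multiplications needed: 7 (7 lines after 12^1)

12^35 = 59066822915424320448445358917464096768. Using exponentiation by squaring, this requires 7 multiplications. The key idea: if the exponent is even, square the half-power; if odd, multiply by the base once.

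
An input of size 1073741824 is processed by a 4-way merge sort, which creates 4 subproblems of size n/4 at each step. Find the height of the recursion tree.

For divide and conquer with division factor 4:

Problem sizes at each level:
Level 0: 1073741824
Level 1: 268435456
Level 2: 67108864
Level 3: 16777216
Level 4: 4194304
Level 5: 1048576
Level 6: 262144
Level 7: 65536
Level 8: 16384
Level 9: 4096
Level 10: 1024
Level 11: 256
Level 12: 64
Level 13: 16
Level 14: 4
Level 15: 1

The root is level 0 and the size-1 base case is level 15 (the tree spans levels 0 through 15, i.e. 16 levels counting the root), so the depth is the number of divisions: log_4(1073741824) = 15

The recursion tree depth is log_4(1073741824) = 15. At each level, the problem size is divided by 4, so it takes 15 divisions to reduce to a base case of size 1. The algorithm makes 4 recursive calls at each level.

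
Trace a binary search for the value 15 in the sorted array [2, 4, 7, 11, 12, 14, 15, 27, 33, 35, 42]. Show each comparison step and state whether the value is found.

Binary search for 15 in [2, 4, 7, 11, 12, 14, 15, 27, 33, 35, 42]:

lo=0, hi=10, mid=5, arr[mid]=14 -> 14 < 15, search right half
lo=6, hi=10, mid=8, arr[mid]=33 -> 33 > 15, search left half
lo=6, hi=7, mid=6, arr[mid]=15 -> Found target at index 6!

Binary search finds 15 at index 6 after 3 comparisons. The search repeatedly halves the search space by comparing with the middle element.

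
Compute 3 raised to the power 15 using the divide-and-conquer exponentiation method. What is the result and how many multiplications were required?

Computing 3^15 by squaring (build up from 3^1; each line after the first costs one multiplication):

3^1 = 3
3^2 = (3^1)^2 = 3^2 = 9
3^3 = 3 * 3^2 = 3 * 9 = 27
3^6 = (3^3)^2 = 27^2 = 729
3^7 = 3 * 3^6 = 3 * 729 = 2187
3^14 = (3^7)^2 = 2187^2 = 4782969
3^15 = 3 * 3^14 = 3 * 4782969 = 14348907

Result: 14348907
Multiplications needed: 6 (6 lines after 3^1)

3^15 = 14348907. Using exponentiation by squaring, this requires 6 multiplications. The key idea: if the exponent is even, square the half-power; if odd, multiply by the base once.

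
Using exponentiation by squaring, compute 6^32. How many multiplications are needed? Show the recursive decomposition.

Computing 6^32 by squaring (build up from 6^1; each line after the first costs one multiplication):

6^1 = 6
6^2 = (6^1)^2 = 6^2 = 36
6^4 = (6^2)^2 = 36^2 = 1296
6^8 = (6^4)^2 = 1296^2 = 1679616
6^16 = (6^8)^2 = 1679616^2 = 2821109907456
6^32 = (6^16)^2 = 2821109907456^2 = 7958661109946400884391936

Result: 7958661109946400884391936
Multiplications needed: 5 (5 lines after 6^1)

6^32 = 7958661109946400884391936. Using exponentiation by squaring, this requires 5 multiplications. The key idea: if the exponent is even, square the half-power; if odd, multiply by the base once.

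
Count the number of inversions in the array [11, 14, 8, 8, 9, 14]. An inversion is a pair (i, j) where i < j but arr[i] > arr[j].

Finding inversions in [11, 14, 8, 8, 9, 14]:

(0, 2): arr[0]=11 > arr[2]=8
(0, 3): arr[0]=11 > arr[3]=8
(0, 4): arr[0]=11 > arr[4]=9
(1, 2): arr[1]=14 > arr[2]=8
(1, 3): arr[1]=14 > arr[3]=8
(1, 4): arr[1]=14 > arr[4]=9

Total inversions: 6

The array has 6 inversion(s): (0,2), (0,3), (0,4), (1,2), (1,3), (1,4). Each pair (i,j) satisfies i < j and arr[i] > arr[j].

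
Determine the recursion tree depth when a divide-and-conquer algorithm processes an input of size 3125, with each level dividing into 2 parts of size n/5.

For divide and conquer with division factor 5:

Problem sizes at each level:
Level 0: 3125
Level 1: 625
Level 2: 125
Level 3: 25
Level 4: 5
Level 5: 1

The root is level 0 and the size-1 base case is level 5 (the tree spans levels 0 through 5, i.e. 6 levels counting the root), so the depth is the number of divisions: log_5(3125) = 5

The recursion tree depth is log_5(3125) = 5. At each level, the problem size is divided by 5, so it takes 5 divisions to reduce to a base case of size 1. The algorithm makes 2 recursive calls at each level.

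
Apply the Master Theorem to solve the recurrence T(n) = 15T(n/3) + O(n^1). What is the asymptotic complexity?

Master Theorem for T(n) = 15T(n/3) + O(n^1):

a = 15, b = 3, c = 1
log_b(a) = log_3(15) = 2.4650

Case 1: c = 1 < log_3(15) = 2.4650
T(n) = O(n^(log_3 15))

For T(n) = 15T(n/3) + O(n^1): log_3(15) = 2.4650. This is Case 1 of the Master Theorem (c < log_b(a), work dominated by leaves), giving O(n^(log_3 15)).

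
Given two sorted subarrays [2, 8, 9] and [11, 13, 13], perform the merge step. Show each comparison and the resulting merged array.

Merging process:

Compare 2 vs 11: take 2 from left. Merged: [2]
Compare 8 vs 11: take 8 from left. Merged: [2, 8]
Compare 9 vs 11: take 9 from left. Merged: [2, 8, 9]
Append remaining from right: [11, 13, 13]. Merged: [2, 8, 9, 11, 13, 13]

Final merged array: [2, 8, 9, 11, 13, 13]
Total comparisons: 3

The merged array is [2, 8, 9, 11, 13, 13], requiring 3 comparisons. The merge step runs in O(n) time where n is the total number of elements.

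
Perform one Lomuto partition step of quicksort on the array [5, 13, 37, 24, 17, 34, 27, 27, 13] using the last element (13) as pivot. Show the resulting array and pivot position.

Lomuto partition with pivot = 13:

Initial array: [5, 13, 37, 24, 17, 34, 27, 27, 13]

arr[0]=5 <= 13: swap with position 0, array becomes [5, 13, 37, 24, 17, 34, 27, 27, 13]
arr[1]=13 <= 13: swap with position 1, array becomes [5, 13, 37, 24, 17, 34, 27, 27, 13]
arr[2]=37 > 13: no swap
arr[3]=24 > 13: no swap
arr[4]=17 > 13: no swap
arr[5]=34 > 13: no swap
arr[6]=27 > 13: no swap
arr[7]=27 > 13: no swap

Place pivot at position 2: [5, 13, 13, 24, 17, 34, 27, 27, 37]
Pivot position: 2

After partitioning with pivot 13, the array becomes [5, 13, 13, 24, 17, 34, 27, 27, 37]. The pivot is placed at index 2. All elements to the left of the pivot are <= 13, and all elements to the right are > 13.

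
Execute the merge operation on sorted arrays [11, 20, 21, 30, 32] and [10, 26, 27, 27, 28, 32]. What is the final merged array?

Merging process:

Compare 11 vs 10: take 10 from right. Merged: [10]
Compare 11 vs 26: take 11 from left. Merged: [10, 11]
Compare 20 vs 26: take 20 from left. Merged: [10, 11, 20]
Compare 21 vs 26: take 21 from left. Merged: [10, 11, 20, 21]
Compare 30 vs 26: take 26 from right. Merged: [10, 11, 20, 21, 26]
Compare 30 vs 27: take 27 from right. Merged: [10, 11, 20, 21, 26, 27]
Compare 30 vs 27: take 27 from right. Merged: [10, 11, 20, 21, 26, 27, 27]
Compare 30 vs 28: take 28 from right. Merged: [10, 11, 20, 21, 26, 27, 27, 28]
Compare 30 vs 32: take 30 from left. Merged: [10, 11, 20, 21, 26, 27, 27, 28, 30]
Compare 32 vs 32: take 32 from left. Merged: [10, 11, 20, 21, 26, 27, 27, 28, 30, 32]
Append remaining from right: [32]. Merged: [10, 11, 20, 21, 26, 27, 27, 28, 30, 32, 32]

Final merged array: [10, 11, 20, 21, 26, 27, 27, 28, 30, 32, 32]
Total comparisons: 10

The merged array is [10, 11, 20, 21, 26, 27, 27, 28, 30, 32, 32], requiring 10 comparisons. The merge step runs in O(n) time where n is the total number of elements.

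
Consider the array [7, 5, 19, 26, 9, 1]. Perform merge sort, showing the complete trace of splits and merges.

Merge sort trace:

Split: [7, 5, 19, 26, 9, 1] -> [7, 5, 19] and [26, 9, 1]
  Split: [7, 5, 19] -> [7] and [5, 19]
    Split: [5, 19] -> [5] and [19]
    Merge: [5] + [19] -> [5, 19]
  Merge: [7] + [5, 19] -> [5, 7, 19]
  Split: [26, 9, 1] -> [26] and [9, 1]
    Split: [9, 1] -> [9] and [1]
    Merge: [9] + [1] -> [1, 9]
  Merge: [26] + [1, 9] -> [1, 9, 26]
Merge: [5, 7, 19] + [1, 9, 26] -> [1, 5, 7, 9, 19, 26]

Final sorted array: [1, 5, 7, 9, 19, 26]

The merge sort proceeds by recursively splitting the array and merging sorted halves.
After all merges, the sorted array is [1, 5, 7, 9, 19, 26].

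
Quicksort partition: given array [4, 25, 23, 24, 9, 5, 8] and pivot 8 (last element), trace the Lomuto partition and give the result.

Lomuto partition with pivot = 8:

Initial array: [4, 25, 23, 24, 9, 5, 8]

arr[0]=4 <= 8: swap with position 0, array becomes [4, 25, 23, 24, 9, 5, 8]
arr[1]=25 > 8: no swap
arr[2]=23 > 8: no swap
arr[3]=24 > 8: no swap
arr[4]=9 > 8: no swap
arr[5]=5 <= 8: swap with position 1, array becomes [4, 5, 23, 24, 9, 25, 8]

Place pivot at position 2: [4, 5, 8, 24, 9, 25, 23]
Pivot position: 2

After partitioning with pivot 8, the array becomes [4, 5, 8, 24, 9, 25, 23]. The pivot is placed at index 2. All elements to the left of the pivot are <= 8, and all elements to the right are > 8.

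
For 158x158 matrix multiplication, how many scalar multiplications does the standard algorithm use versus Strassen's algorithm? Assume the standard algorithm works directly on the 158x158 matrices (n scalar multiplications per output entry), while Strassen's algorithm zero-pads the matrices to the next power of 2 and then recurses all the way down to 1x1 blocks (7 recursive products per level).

Matrix multiplication for 158x158 matrices:

Strassen's algorithm requires power-of-2 dimensions. Pad 158x158 to 256x256 (next power of 2).

Standard algorithm: 158^3 = 3944312 multiplications
Strassen's algorithm: 7^(log2(256)) = 7^8 = 5764801 multiplications
Difference: 3944312 - 5764801 = -1820489 (Strassen uses MORE here due to padding overhead — for small or just-over-power-of-2 n, padding can outweigh the per-level savings)

Standard: 3944312 multiplications (158^3). Strassen: 5764801 multiplications (7^8, after padding to 256x256). Strassen reduces 8 recursive multiplications to 7 at each level.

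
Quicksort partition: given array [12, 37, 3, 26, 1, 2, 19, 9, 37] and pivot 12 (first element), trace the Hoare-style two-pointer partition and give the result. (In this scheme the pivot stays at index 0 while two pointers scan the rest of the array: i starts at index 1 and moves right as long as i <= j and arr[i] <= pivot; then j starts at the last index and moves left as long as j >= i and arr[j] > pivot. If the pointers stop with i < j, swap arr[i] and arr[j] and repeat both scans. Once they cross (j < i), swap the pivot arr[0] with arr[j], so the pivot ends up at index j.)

Hoare-style two-pointer partition with pivot = 12:

Initial array: [12, 37, 3, 26, 1, 2, 19, 9, 37]

Pointers start at i = 1, j = 8.
i stops at index 1 (arr[1]=37 > 12), j stops at index 7 (arr[7]=9 <= 12): swap arr[1] and arr[7], array becomes [12, 9, 3, 26, 1, 2, 19, 37, 37]
i stops at index 3 (arr[3]=26 > 12), j stops at index 5 (arr[5]=2 <= 12): swap arr[3] and arr[5], array becomes [12, 9, 3, 2, 1, 26, 19, 37, 37]
i ends at 5, j ends at 4: the pointers have crossed (j < i), so scanning stops.

Swap pivot arr[0] with arr[4] to place pivot at position 4: [1, 9, 3, 2, 12, 26, 19, 37, 37]
Pivot position: 4

After partitioning with pivot 12, the array becomes [1, 9, 3, 2, 12, 26, 19, 37, 37]. The pivot is placed at index 4. All elements to the left of the pivot are <= 12, and all elements to the right are > 12.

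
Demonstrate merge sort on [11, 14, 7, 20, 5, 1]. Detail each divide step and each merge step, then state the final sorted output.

Merge sort trace:

Split: [11, 14, 7, 20, 5, 1] -> [11, 14, 7] and [20, 5, 1]
  Split: [11, 14, 7] -> [11] and [14, 7]
    Split: [14, 7] -> [14] and [7]
    Merge: [14] + [7] -> [7, 14]
  Merge: [11] + [7, 14] -> [7, 11, 14]
  Split: [20, 5, 1] -> [20] and [5, 1]
    Split: [5, 1] -> [5] and [1]
    Merge: [5] + [1] -> [1, 5]
  Merge: [20] + [1, 5] -> [1, 5, 20]
Merge: [7, 11, 14] + [1, 5, 20] -> [1, 5, 7, 11, 14, 20]

Final sorted array: [1, 5, 7, 11, 14, 20]

The merge sort proceeds by recursively splitting the array and merging sorted halves.
After all merges, the sorted array is [1, 5, 7, 11, 14, 20].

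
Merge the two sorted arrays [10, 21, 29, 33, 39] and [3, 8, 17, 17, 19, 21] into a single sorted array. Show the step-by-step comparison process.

Merging process:

Compare 10 vs 3: take 3 from right. Merged: [3]
Compare 10 vs 8: take 8 from right. Merged: [3, 8]
Compare 10 vs 17: take 10 from left. Merged: [3, 8, 10]
Compare 21 vs 17: take 17 from right. Merged: [3, 8, 10, 17]
Compare 21 vs 17: take 17 from right. Merged: [3, 8, 10, 17, 17]
Compare 21 vs 19: take 19 from right. Merged: [3, 8, 10, 17, 17, 19]
Compare 21 vs 21: take 21 from left. Merged: [3, 8, 10, 17, 17, 19, 21]
Compare 29 vs 21: take 21 from right. Merged: [3, 8, 10, 17, 17, 19, 21, 21]
Append remaining from left: [29, 33, 39]. Merged: [3, 8, 10, 17, 17, 19, 21, 21, 29, 33, 39]

Final merged array: [3, 8, 10, 17, 17, 19, 21, 21, 29, 33, 39]
Total comparisons: 8

The merged array is [3, 8, 10, 17, 17, 19, 21, 21, 29, 33, 39], requiring 8 comparisons. The merge step runs in O(n) time where n is the total number of elements.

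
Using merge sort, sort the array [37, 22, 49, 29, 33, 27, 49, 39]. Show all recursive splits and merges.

Merge sort trace:

Split: [37, 22, 49, 29, 33, 27, 49, 39] -> [37, 22, 49, 29] and [33, 27, 49, 39]
  Split: [37, 22, 49, 29] -> [37, 22] and [49, 29]
    Split: [37, 22] -> [37] and [22]
    Merge: [37] + [22] -> [22, 37]
    Split: [49, 29] -> [49] and [29]
    Merge: [49] + [29] -> [29, 49]
  Merge: [22, 37] + [29, 49] -> [22, 29, 37, 49]
  Split: [33, 27, 49, 39] -> [33, 27] and [49, 39]
    Split: [33, 27] -> [33] and [27]
    Merge: [33] + [27] -> [27, 33]
    Split: [49, 39] -> [49] and [39]
    Merge: [49] + [39] -> [39, 49]
  Merge: [27, 33] + [39, 49] -> [27, 33, 39, 49]
Merge: [22, 29, 37, 49] + [27, 33, 39, 49] -> [22, 27, 29, 33, 37, 39, 49, 49]

Final sorted array: [22, 27, 29, 33, 37, 39, 49, 49]

The merge sort proceeds by recursively splitting the array and merging sorted halves.
After all merges, the sorted array is [22, 27, 29, 33, 37, 39, 49, 49].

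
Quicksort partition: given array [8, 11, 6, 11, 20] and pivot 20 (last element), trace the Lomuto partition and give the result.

Lomuto partition with pivot = 20:

Initial array: [8, 11, 6, 11, 20]

arr[0]=8 <= 20: swap with position 0, array becomes [8, 11, 6, 11, 20]
arr[1]=11 <= 20: swap with position 1, array becomes [8, 11, 6, 11, 20]
arr[2]=6 <= 20: swap with position 2, array becomes [8, 11, 6, 11, 20]
arr[3]=11 <= 20: swap with position 3, array becomes [8, 11, 6, 11, 20]

Place pivot at position 4: [8, 11, 6, 11, 20]
Pivot position: 4

After partitioning with pivot 20, the array becomes [8, 11, 6, 11, 20]. The pivot is placed at index 4. All elements to the left of the pivot are <= 20, and all elements to the right are > 20.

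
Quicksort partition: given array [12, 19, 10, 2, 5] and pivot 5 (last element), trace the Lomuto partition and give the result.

Lomuto partition with pivot = 5:

Initial array: [12, 19, 10, 2, 5]

arr[0]=12 > 5: no swap
arr[1]=19 > 5: no swap
arr[2]=10 > 5: no swap
arr[3]=2 <= 5: swap with position 0, array becomes [2, 19, 10, 12, 5]

Place pivot at position 1: [2, 5, 10, 12, 19]
Pivot position: 1

After partitioning with pivot 5, the array becomes [2, 5, 10, 12, 19]. The pivot is placed at index 1. All elements to the left of the pivot are <= 5, and all elements to the right are > 5.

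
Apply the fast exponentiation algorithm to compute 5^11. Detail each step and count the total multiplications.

Computing 5^11 by squaring (build up from 5^1; each line after the first costs one multiplication):

5^1 = 5
5^2 = (5^1)^2 = 5^2 = 25
5^4 = (5^2)^2 = 25^2 = 625
5^5 = 5 * 5^4 = 5 * 625 = 3125
5^10 = (5^5)^2 = 3125^2 = 9765625
5^11 = 5 * 5^10 = 5 * 9765625 = 48828125

Result: 48828125
Multiplications needed: 5 (5 lines after 5^1)

5^11 = 48828125. Using exponentiation by squaring, this requires 5 multiplications. The key idea: if the exponent is even, square the half-power; if odd, multiply by the base once.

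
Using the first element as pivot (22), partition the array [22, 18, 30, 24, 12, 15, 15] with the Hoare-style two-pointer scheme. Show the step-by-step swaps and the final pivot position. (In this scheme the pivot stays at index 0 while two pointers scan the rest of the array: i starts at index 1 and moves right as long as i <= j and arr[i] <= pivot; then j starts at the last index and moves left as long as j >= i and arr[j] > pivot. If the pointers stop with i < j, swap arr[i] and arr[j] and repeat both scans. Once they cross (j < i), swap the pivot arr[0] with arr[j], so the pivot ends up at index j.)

Hoare-style two-pointer partition with pivot = 22:

Initial array: [22, 18, 30, 24, 12, 15, 15]

Pointers start at i = 1, j = 6.
i stops at index 2 (arr[2]=30 > 22), j stops at index 6 (arr[6]=15 <= 22): swap arr[2] and arr[6], array becomes [22, 18, 15, 24, 12, 15, 30]
i stops at index 3 (arr[3]=24 > 22), j stops at index 5 (arr[5]=15 <= 22): swap arr[3] and arr[5], array becomes [22, 18, 15, 15, 12, 24, 30]
i ends at 5, j ends at 4: the pointers have crossed (j < i), so scanning stops.

Swap pivot arr[0] with arr[4] to place pivot at position 4: [12, 18, 15, 15, 22, 24, 30]
Pivot position: 4

After partitioning with pivot 22, the array becomes [12, 18, 15, 15, 22, 24, 30]. The pivot is placed at index 4. All elements to the left of the pivot are <= 22, and all elements to the right are > 22.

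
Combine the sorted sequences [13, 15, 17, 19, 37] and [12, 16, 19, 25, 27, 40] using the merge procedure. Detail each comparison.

Merging process:

Compare 13 vs 12: take 12 from right. Merged: [12]
Compare 13 vs 16: take 13 from left. Merged: [12, 13]
Compare 15 vs 16: take 15 from left. Merged: [12, 13, 15]
Compare 17 vs 16: take 16 from right. Merged: [12, 13, 15, 16]
Compare 17 vs 19: take 17 from left. Merged: [12, 13, 15, 16, 17]
Compare 19 vs 19: take 19 from left. Merged: [12, 13, 15, 16, 17, 19]
Compare 37 vs 19: take 19 from right. Merged: [12, 13, 15, 16, 17, 19, 19]
Compare 37 vs 25: take 25 from right. Merged: [12, 13, 15, 16, 17, 19, 19, 25]
Compare 37 vs 27: take 27 from right. Merged: [12, 13, 15, 16, 17, 19, 19, 25, 27]
Compare 37 vs 40: take 37 from left. Merged: [12, 13, 15, 16, 17, 19, 19, 25, 27, 37]
Append remaining from right: [40]. Merged: [12, 13, 15, 16, 17, 19, 19, 25, 27, 37, 40]

Final merged array: [12, 13, 15, 16, 17, 19, 19, 25, 27, 37, 40]
Total comparisons: 10

The merged array is [12, 13, 15, 16, 17, 19, 19, 25, 27, 37, 40], requiring 10 comparisons. The merge step runs in O(n) time where n is the total number of elements.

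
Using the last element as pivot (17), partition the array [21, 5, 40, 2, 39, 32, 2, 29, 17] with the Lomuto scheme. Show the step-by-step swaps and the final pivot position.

Lomuto partition with pivot = 17:

Initial array: [21, 5, 40, 2, 39, 32, 2, 29, 17]

arr[0]=21 > 17: no swap
arr[1]=5 <= 17: swap with position 0, array becomes [5, 21, 40, 2, 39, 32, 2, 29, 17]
arr[2]=40 > 17: no swap
arr[3]=2 <= 17: swap with position 1, array becomes [5, 2, 40, 21, 39, 32, 2, 29, 17]
arr[4]=39 > 17: no swap
arr[5]=32 > 17: no swap
arr[6]=2 <= 17: swap with position 2, array becomes [5, 2, 2, 21, 39, 32, 40, 29, 17]
arr[7]=29 > 17: no swap

Place pivot at position 3: [5, 2, 2, 17, 39, 32, 40, 29, 21]
Pivot position: 3

After partitioning with pivot 17, the array becomes [5, 2, 2, 17, 39, 32, 40, 29, 21]. The pivot is placed at index 3. All elements to the left of the pivot are <= 17, and all elements to the right are > 17.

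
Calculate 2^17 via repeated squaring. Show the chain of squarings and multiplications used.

Computing 2^17 by squaring (build up from 2^1; each line after the first costs one multiplication):

2^1 = 2
2^2 = (2^1)^2 = 2^2 = 4
2^4 = (2^2)^2 = 4^2 = 16
2^8 = (2^4)^2 = 16^2 = 256
2^16 = (2^8)^2 = 256^2 = 65536
2^17 = 2 * 2^16 = 2 * 65536 = 131072

Result: 131072
Multiplications needed: 5 (5 lines after 2^1)

2^17 = 131072. Using exponentiation by squaring, this requires 5 multiplications. The key idea: if the exponent is even, square the half-power; if odd, multiply by the base once.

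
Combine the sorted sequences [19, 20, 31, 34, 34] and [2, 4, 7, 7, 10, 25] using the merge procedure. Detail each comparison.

Merging process:

Compare 19 vs 2: take 2 from right. Merged: [2]
Compare 19 vs 4: take 4 from right. Merged: [2, 4]
Compare 19 vs 7: take 7 from right. Merged: [2, 4, 7]
Compare 19 vs 7: take 7 from right. Merged: [2, 4, 7, 7]
Compare 19 vs 10: take 10 from right. Merged: [2, 4, 7, 7, 10]
Compare 19 vs 25: take 19 from left. Merged: [2, 4, 7, 7, 10, 19]
Compare 20 vs 25: take 20 from left. Merged: [2, 4, 7, 7, 10, 19, 20]
Compare 31 vs 25: take 25 from right. Merged: [2, 4, 7, 7, 10, 19, 20, 25]
Append remaining from left: [31, 34, 34]. Merged: [2, 4, 7, 7, 10, 19, 20, 25, 31, 34, 34]

Final merged array: [2, 4, 7, 7, 10, 19, 20, 25, 31, 34, 34]
Total comparisons: 8

The merged array is [2, 4, 7, 7, 10, 19, 20, 25, 31, 34, 34], requiring 8 comparisons. The merge step runs in O(n) time where n is the total number of elements.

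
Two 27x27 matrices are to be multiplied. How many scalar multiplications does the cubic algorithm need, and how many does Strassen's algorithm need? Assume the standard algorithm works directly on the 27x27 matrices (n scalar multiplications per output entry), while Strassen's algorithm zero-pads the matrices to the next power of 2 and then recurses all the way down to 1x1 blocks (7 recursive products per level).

Matrix multiplication for 27x27 matrices:

Strassen's algorithm requires power-of-2 dimensions. Pad 27x27 to 32x32 (next power of 2).

Standard algorithm: 27^3 = 19683 multiplications
Strassen's algorithm: 7^(log2(32)) = 7^5 = 16807 multiplications
Savings: 19683 - 16807 = 2876 multiplications

Standard: 19683 multiplications (27^3). Strassen: 16807 multiplications (7^5, after padding to 32x32). Strassen reduces 8 recursive multiplications to 7 at each level.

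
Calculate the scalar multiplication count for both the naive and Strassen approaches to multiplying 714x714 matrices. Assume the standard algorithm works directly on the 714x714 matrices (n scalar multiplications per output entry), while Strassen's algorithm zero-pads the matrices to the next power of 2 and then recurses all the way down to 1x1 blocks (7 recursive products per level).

Matrix multiplication for 714x714 matrices:

Strassen's algorithm requires power-of-2 dimensions. Pad 714x714 to 1024x1024 (next power of 2).

Standard algorithm: 714^3 = 363994344 multiplications
Strassen's algorithm: 7^(log2(1024)) = 7^10 = 282475249 multiplications
Savings: 363994344 - 282475249 = 81519095 multiplications

Standard: 363994344 multiplications (714^3). Strassen: 282475249 multiplications (7^10, after padding to 1024x1024). Strassen reduces 8 recursive multiplications to 7 at each level.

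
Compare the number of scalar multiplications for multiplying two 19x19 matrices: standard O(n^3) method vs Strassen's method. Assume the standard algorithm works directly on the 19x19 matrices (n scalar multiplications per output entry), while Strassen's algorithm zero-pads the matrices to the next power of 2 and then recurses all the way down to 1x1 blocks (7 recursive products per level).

Matrix multiplication for 19x19 matrices:

Strassen's algorithm requires power-of-2 dimensions. Pad 19x19 to 32x32 (next power of 2).

Standard algorithm: 19^3 = 6859 multiplications
Strassen's algorithm: 7^(log2(32)) = 7^5 = 16807 multiplications
Difference: 6859 - 16807 = -9948 (Strassen uses MORE here due to padding overhead — for small or just-over-power-of-2 n, padding can outweigh the per-level savings)

Standard: 6859 multiplications (19^3). Strassen: 16807 multiplications (7^5, after padding to 32x32). Strassen reduces 8 recursive multiplications to 7 at each level.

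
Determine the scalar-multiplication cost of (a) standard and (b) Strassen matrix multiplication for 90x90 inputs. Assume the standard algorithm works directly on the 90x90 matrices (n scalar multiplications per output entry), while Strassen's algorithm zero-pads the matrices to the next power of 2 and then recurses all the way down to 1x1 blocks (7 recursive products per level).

Matrix multiplication for 90x90 matrices:

Strassen's algorithm requires power-of-2 dimensions. Pad 90x90 to 128x128 (next power of 2).

Standard algorithm: 90^3 = 729000 multiplications
Strassen's algorithm: 7^(log2(128)) = 7^7 = 823543 multiplications
Difference: 729000 - 823543 = -94543 (Strassen uses MORE here due to padding overhead — for small or just-over-power-of-2 n, padding can outweigh the per-level savings)

Standard: 729000 multiplications (90^3). Strassen: 823543 multiplications (7^7, after padding to 128x128). Strassen reduces 8 recursive multiplications to 7 at each level.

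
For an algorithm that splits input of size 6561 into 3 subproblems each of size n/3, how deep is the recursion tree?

For divide and conquer with division factor 3:

Problem sizes at each level:
Level 0: 6561
Level 1: 2187
Level 2: 729
Level 3: 243
Level 4: 81
Level 5: 27
Level 6: 9
Level 7: 3
Level 8: 1

The root is level 0 and the size-1 base case is level 8 (the tree spans levels 0 through 8, i.e. 9 levels counting the root), so the depth is the number of divisions: log_3(6561) = 8

The recursion tree depth is log_3(6561) = 8. At each level, the problem size is divided by 3, so it takes 8 divisions to reduce to a base case of size 1. The algorithm makes 3 recursive calls at each level.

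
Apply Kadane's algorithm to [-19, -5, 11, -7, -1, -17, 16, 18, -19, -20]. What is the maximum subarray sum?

Using Kadane's algorithm on [-19, -5, 11, -7, -1, -17, 16, 18, -19, -20]:

Scanning through the array:
Position 1 (value -5): max_ending_here = -5, max_so_far = -5
Position 2 (value 11): max_ending_here = 11, max_so_far = 11
Position 3 (value -7): max_ending_here = 4, max_so_far = 11
Position 4 (value -1): max_ending_here = 3, max_so_far = 11
Position 5 (value -17): max_ending_here = -14, max_so_far = 11
Position 6 (value 16): max_ending_here = 16, max_so_far = 16
Position 7 (value 18): max_ending_here = 34, max_so_far = 34
Position 8 (value -19): max_ending_here = 15, max_so_far = 34
Position 9 (value -20): max_ending_here = -5, max_so_far = 34

Maximum subarray: [16, 18]
Maximum sum: 34

The maximum subarray is [16, 18] with sum 34. This subarray runs from index 6 to index 7.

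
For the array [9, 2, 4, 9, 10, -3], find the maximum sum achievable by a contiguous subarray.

Using Kadane's algorithm on [9, 2, 4, 9, 10, -3]:

Scanning through the array:
Position 1 (value 2): max_ending_here = 11, max_so_far = 11
Position 2 (value 4): max_ending_here = 15, max_so_far = 15
Position 3 (value 9): max_ending_here = 24, max_so_far = 24
Position 4 (value 10): max_ending_here = 34, max_so_far = 34
Position 5 (value -3): max_ending_here = 31, max_so_far = 34

Maximum subarray: [9, 2, 4, 9, 10]
Maximum sum: 34

The maximum subarray is [9, 2, 4, 9, 10] with sum 34. This subarray runs from index 0 to index 4.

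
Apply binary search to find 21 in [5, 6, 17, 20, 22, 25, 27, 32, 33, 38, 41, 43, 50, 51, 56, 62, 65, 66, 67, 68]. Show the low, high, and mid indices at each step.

Binary search for 21 in [5, 6, 17, 20, 22, 25, 27, 32, 33, 38, 41, 43, 50, 51, 56, 62, 65, 66, 67, 68]:

lo=0, hi=19, mid=9, arr[mid]=38 -> 38 > 21, search left half
lo=0, hi=8, mid=4, arr[mid]=22 -> 22 > 21, search left half
lo=0, hi=3, mid=1, arr[mid]=6 -> 6 < 21, search right half
lo=2, hi=3, mid=2, arr[mid]=17 -> 17 < 21, search right half
lo=3, hi=3, mid=3, arr[mid]=20 -> 20 < 21, search right half
lo=4 > hi=3, target 21 not found

Binary search determines that 21 is not in the array after 5 comparisons. The search space was exhausted without finding the target.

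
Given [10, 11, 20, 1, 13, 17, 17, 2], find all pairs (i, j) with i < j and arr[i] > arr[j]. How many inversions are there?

Finding inversions in [10, 11, 20, 1, 13, 17, 17, 2]:

(0, 3): arr[0]=10 > arr[3]=1
(0, 7): arr[0]=10 > arr[7]=2
(1, 3): arr[1]=11 > arr[3]=1
(1, 7): arr[1]=11 > arr[7]=2
(2, 3): arr[2]=20 > arr[3]=1
(2, 4): arr[2]=20 > arr[4]=13
(2, 5): arr[2]=20 > arr[5]=17
(2, 6): arr[2]=20 > arr[6]=17
(2, 7): arr[2]=20 > arr[7]=2
(4, 7): arr[4]=13 > arr[7]=2
(5, 7): arr[5]=17 > arr[7]=2
(6, 7): arr[6]=17 > arr[7]=2

Total inversions: 12

The array has 12 inversion(s): (0,3), (0,7), (1,3), (1,7), (2,3), (2,4), (2,5), (2,6), (2,7), (4,7), (5,7), (6,7). Each pair (i,j) satisfies i < j and arr[i] > arr[j].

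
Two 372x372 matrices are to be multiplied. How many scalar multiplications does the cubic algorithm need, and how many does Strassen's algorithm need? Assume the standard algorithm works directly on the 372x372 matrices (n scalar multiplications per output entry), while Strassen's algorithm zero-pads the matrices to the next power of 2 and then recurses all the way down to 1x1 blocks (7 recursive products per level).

Matrix multiplication for 372x372 matrices:

Strassen's algorithm requires power-of-2 dimensions. Pad 372x372 to 512x512 (next power of 2).

Standard algorithm: 372^3 = 51478848 multiplications
Strassen's algorithm: 7^(log2(512)) = 7^9 = 40353607 multiplications
Savings: 51478848 - 40353607 = 11125241 multiplications

Standard: 51478848 multiplications (372^3). Strassen: 40353607 multiplications (7^9, after padding to 512x512). Strassen reduces 8 recursive multiplications to 7 at each level.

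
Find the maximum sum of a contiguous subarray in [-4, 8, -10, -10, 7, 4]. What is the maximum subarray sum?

Using Kadane's algorithm on [-4, 8, -10, -10, 7, 4]:

Scanning through the array:
Position 1 (value 8): max_ending_here = 8, max_so_far = 8
Position 2 (value -10): max_ending_here = -2, max_so_far = 8
Position 3 (value -10): max_ending_here = -10, max_so_far = 8
Position 4 (value 7): max_ending_here = 7, max_so_far = 8
Position 5 (value 4): max_ending_here = 11, max_so_far = 11

Maximum subarray: [7, 4]
Maximum sum: 11

The maximum subarray is [7, 4] with sum 11. This subarray runs from index 4 to index 5.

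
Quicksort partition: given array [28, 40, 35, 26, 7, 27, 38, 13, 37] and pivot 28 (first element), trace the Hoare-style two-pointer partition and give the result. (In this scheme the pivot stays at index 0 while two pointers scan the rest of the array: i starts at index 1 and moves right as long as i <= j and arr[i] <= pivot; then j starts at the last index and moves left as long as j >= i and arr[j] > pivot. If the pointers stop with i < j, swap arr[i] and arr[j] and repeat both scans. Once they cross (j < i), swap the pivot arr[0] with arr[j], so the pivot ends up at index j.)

Hoare-style two-pointer partition with pivot = 28:

Initial array: [28, 40, 35, 26, 7, 27, 38, 13, 37]

Pointers start at i = 1, j = 8.
i stops at index 1 (arr[1]=40 > 28), j stops at index 7 (arr[7]=13 <= 28): swap arr[1] and arr[7], array becomes [28, 13, 35, 26, 7, 27, 38, 40, 37]
i stops at index 2 (arr[2]=35 > 28), j stops at index 5 (arr[5]=27 <= 28): swap arr[2] and arr[5], array becomes [28, 13, 27, 26, 7, 35, 38, 40, 37]
i ends at 5, j ends at 4: the pointers have crossed (j < i), so scanning stops.

Swap pivot arr[0] with arr[4] to place pivot at position 4: [7, 13, 27, 26, 28, 35, 38, 40, 37]
Pivot position: 4

After partitioning with pivot 28, the array becomes [7, 13, 27, 26, 28, 35, 38, 40, 37]. The pivot is placed at index 4. All elements to the left of the pivot are <= 28, and all elements to the right are > 28.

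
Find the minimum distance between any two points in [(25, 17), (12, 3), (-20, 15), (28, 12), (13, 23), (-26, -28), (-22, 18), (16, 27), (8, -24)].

Computing all pairwise distances among 9 points:

d((25, 17), (12, 3)) = 19.105
d((25, 17), (-20, 15)) = 45.0444
d((25, 17), (28, 12)) = 5.831
d((25, 17), (13, 23)) = 13.4164
d((25, 17), (-26, -28)) = 68.0147
d((25, 17), (-22, 18)) = 47.0106
d((25, 17), (16, 27)) = 13.4536
d((25, 17), (8, -24)) = 44.3847
d((12, 3), (-20, 15)) = 34.176
d((12, 3), (28, 12)) = 18.3576
d((12, 3), (13, 23)) = 20.025
d((12, 3), (-26, -28)) = 49.0408
d((12, 3), (-22, 18)) = 37.1618
d((12, 3), (16, 27)) = 24.3311
d((12, 3), (8, -24)) = 27.2947
d((-20, 15), (28, 12)) = 48.0937
d((-20, 15), (13, 23)) = 33.9559
d((-20, 15), (-26, -28)) = 43.4166
d((-20, 15), (-22, 18)) = 3.6056 <-- minimum
d((-20, 15), (16, 27)) = 37.9473
d((-20, 15), (8, -24)) = 48.0104
d((28, 12), (13, 23)) = 18.6011
d((28, 12), (-26, -28)) = 67.2012
d((28, 12), (-22, 18)) = 50.3587
d((28, 12), (16, 27)) = 19.2094
d((28, 12), (8, -24)) = 41.1825
d((13, 23), (-26, -28)) = 64.2028
d((13, 23), (-22, 18)) = 35.3553
d((13, 23), (16, 27)) = 5.0
d((13, 23), (8, -24)) = 47.2652
d((-26, -28), (-22, 18)) = 46.1736
d((-26, -28), (16, 27)) = 69.2026
d((-26, -28), (8, -24)) = 34.2345
d((-22, 18), (16, 27)) = 39.0512
d((-22, 18), (8, -24)) = 51.614
d((16, 27), (8, -24)) = 51.6236

Closest pair: (-20, 15) and (-22, 18) with distance 3.6056

The closest pair is (-20, 15) and (-22, 18) with Euclidean distance 3.6056. For 9 points, brute-force pairwise comparison is shown above. For large n, the divide-and-conquer algorithm (sort by x, recurse on halves, check the dividing strip) achieves O(n log n).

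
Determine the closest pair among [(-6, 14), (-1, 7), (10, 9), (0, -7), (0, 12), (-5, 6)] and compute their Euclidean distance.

Computing all pairwise distances among 6 points:

d((-6, 14), (-1, 7)) = 8.6023
d((-6, 14), (10, 9)) = 16.7631
d((-6, 14), (0, -7)) = 21.8403
d((-6, 14), (0, 12)) = 6.3246
d((-6, 14), (-5, 6)) = 8.0623
d((-1, 7), (10, 9)) = 11.1803
d((-1, 7), (0, -7)) = 14.0357
d((-1, 7), (0, 12)) = 5.099
d((-1, 7), (-5, 6)) = 4.1231 <-- minimum
d((10, 9), (0, -7)) = 18.868
d((10, 9), (0, 12)) = 10.4403
d((10, 9), (-5, 6)) = 15.2971
d((0, -7), (0, 12)) = 19.0
d((0, -7), (-5, 6)) = 13.9284
d((0, 12), (-5, 6)) = 7.8102

Closest pair: (-1, 7) and (-5, 6) with distance 4.1231

The closest pair is (-1, 7) and (-5, 6) with Euclidean distance 4.1231. For 6 points, brute-force pairwise comparison is shown above. For large n, the divide-and-conquer algorithm (sort by x, recurse on halves, check the dividing strip) achieves O(n log n).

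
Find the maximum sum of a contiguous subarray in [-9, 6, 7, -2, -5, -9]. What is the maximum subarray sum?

Using Kadane's algorithm on [-9, 6, 7, -2, -5, -9]:

Scanning through the array:
Position 1 (value 6): max_ending_here = 6, max_so_far = 6
Position 2 (value 7): max_ending_here = 13, max_so_far = 13
Position 3 (value -2): max_ending_here = 11, max_so_far = 13
Position 4 (value -5): max_ending_here = 6, max_so_far = 13
Position 5 (value -9): max_ending_here = -3, max_so_far = 13

Maximum subarray: [6, 7]
Maximum sum: 13

The maximum subarray is [6, 7] with sum 13. This subarray runs from index 1 to index 2.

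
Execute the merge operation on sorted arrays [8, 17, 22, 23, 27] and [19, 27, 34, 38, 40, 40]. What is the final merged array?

Merging process:

Compare 8 vs 19: take 8 from left. Merged: [8]
Compare 17 vs 19: take 17 from left. Merged: [8, 17]
Compare 22 vs 19: take 19 from right. Merged: [8, 17, 19]
Compare 22 vs 27: take 22 from left. Merged: [8, 17, 19, 22]
Compare 23 vs 27: take 23 from left. Merged: [8, 17, 19, 22, 23]
Compare 27 vs 27: take 27 from left. Merged: [8, 17, 19, 22, 23, 27]
Append remaining from right: [27, 34, 38, 40, 40]. Merged: [8, 17, 19, 22, 23, 27, 27, 34, 38, 40, 40]

Final merged array: [8, 17, 19, 22, 23, 27, 27, 34, 38, 40, 40]
Total comparisons: 6

The merged array is [8, 17, 19, 22, 23, 27, 27, 34, 38, 40, 40], requiring 6 comparisons. The merge step runs in O(n) time where n is the total number of elements.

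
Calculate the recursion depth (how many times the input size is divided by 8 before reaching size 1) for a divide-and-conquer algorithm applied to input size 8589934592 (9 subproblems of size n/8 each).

For divide and conquer with division factor 8:

Problem sizes at each level:
Level 0: 8589934592
Level 1: 1073741824
Level 2: 134217728
Level 3: 16777216
Level 4: 2097152
Level 5: 262144
Level 6: 32768
Level 7: 4096
Level 8: 512
Level 9: 64
Level 10: 8
Level 11: 1

The root is level 0 and the size-1 base case is level 11 (the tree spans levels 0 through 11, i.e. 12 levels counting the root), so the depth is the number of divisions: log_8(8589934592) = 11

The recursion tree depth is log_8(8589934592) = 11. At each level, the problem size is divided by 8, so it takes 11 divisions to reduce to a base case of size 1. The algorithm makes 9 recursive calls at each level.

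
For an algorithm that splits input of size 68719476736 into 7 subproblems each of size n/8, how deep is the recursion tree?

For divide and conquer with division factor 8:

Problem sizes at each level:
Level 0: 68719476736
Level 1: 8589934592
Level 2: 1073741824
Level 3: 134217728
Level 4: 16777216
Level 5: 2097152
Level 6: 262144
Level 7: 32768
Level 8: 4096
Level 9: 512
Level 10: 64
Level 11: 8
Level 12: 1

The root is level 0 and the size-1 base case is level 12 (the tree spans levels 0 through 12, i.e. 13 levels counting the root), so the depth is the number of divisions: log_8(68719476736) = 12

The recursion tree depth is log_8(68719476736) = 12. At each level, the problem size is divided by 8, so it takes 12 divisions to reduce to a base case of size 1. The algorithm makes 7 recursive calls at each level.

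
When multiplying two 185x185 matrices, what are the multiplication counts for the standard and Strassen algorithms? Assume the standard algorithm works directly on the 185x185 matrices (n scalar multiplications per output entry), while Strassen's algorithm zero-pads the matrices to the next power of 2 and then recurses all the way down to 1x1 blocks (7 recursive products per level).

Matrix multiplication for 185x185 matrices:

Strassen's algorithm requires power-of-2 dimensions. Pad 185x185 to 256x256 (next power of 2).

Standard algorithm: 185^3 = 6331625 multiplications
Strassen's algorithm: 7^(log2(256)) = 7^8 = 5764801 multiplications
Savings: 6331625 - 5764801 = 566824 multiplications

Standard: 6331625 multiplications (185^3). Strassen: 5764801 multiplications (7^8, after padding to 256x256). Strassen reduces 8 recursive multiplications to 7 at each level.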